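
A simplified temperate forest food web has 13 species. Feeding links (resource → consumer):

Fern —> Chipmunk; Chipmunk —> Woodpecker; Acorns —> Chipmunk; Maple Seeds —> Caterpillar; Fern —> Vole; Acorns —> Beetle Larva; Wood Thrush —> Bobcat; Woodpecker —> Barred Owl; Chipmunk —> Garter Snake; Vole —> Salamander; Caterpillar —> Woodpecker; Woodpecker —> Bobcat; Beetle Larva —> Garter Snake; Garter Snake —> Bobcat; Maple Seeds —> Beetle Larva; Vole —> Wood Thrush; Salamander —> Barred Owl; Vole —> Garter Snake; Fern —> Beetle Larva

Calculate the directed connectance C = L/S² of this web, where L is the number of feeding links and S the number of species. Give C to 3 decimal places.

The web has S = 13 species and L = 19 feeding links.
C = L / S² = 19 / 169 = 0.1124 ≈ 0.112.

C = 0.112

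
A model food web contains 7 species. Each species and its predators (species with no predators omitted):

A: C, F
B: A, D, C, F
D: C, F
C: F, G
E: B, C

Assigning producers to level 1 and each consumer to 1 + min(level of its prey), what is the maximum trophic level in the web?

3

Producers (level 1): E.
Following each consumer down to its lowest-level prey: E → B → D (levels 1 through 3).
All prey of D (B 2) are at level 2 or above, so D is at level 1 + 2 = 3.
Every consumer has at least one prey at level 2 or below, so none exceeds level 3.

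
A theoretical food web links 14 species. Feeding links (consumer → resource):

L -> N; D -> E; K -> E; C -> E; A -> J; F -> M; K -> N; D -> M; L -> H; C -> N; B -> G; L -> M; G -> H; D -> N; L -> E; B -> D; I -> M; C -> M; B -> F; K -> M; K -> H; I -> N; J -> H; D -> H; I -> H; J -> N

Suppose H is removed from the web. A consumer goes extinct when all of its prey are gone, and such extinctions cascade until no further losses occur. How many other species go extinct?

1

Remove H.
Round 1: G (all prey gone) → extinct.
No further losses. Total secondary extinctions: 1.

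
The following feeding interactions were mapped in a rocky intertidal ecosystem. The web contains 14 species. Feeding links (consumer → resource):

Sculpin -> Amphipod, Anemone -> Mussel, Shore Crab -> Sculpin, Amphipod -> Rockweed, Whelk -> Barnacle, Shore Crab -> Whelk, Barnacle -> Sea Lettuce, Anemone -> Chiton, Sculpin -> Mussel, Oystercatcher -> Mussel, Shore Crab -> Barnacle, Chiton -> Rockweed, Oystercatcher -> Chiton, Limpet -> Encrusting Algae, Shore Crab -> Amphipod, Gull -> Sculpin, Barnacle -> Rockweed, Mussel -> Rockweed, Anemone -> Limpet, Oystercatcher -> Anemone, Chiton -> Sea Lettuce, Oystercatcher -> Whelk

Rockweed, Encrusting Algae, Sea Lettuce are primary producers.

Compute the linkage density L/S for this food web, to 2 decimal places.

There are L = 22 links among S = 14 species.
L/S = 22/14 = 1.5714 ≈ 1.57.

L/S = 1.57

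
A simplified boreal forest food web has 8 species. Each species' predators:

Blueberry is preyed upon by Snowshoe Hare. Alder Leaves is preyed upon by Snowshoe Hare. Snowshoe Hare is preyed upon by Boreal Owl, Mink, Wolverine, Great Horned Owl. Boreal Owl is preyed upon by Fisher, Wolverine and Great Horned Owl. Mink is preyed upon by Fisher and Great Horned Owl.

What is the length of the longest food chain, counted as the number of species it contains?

One longest chain: Blueberry → Snowshoe Hare → Boreal Owl → Fisher.
It has 4 species and 3 links.

4 species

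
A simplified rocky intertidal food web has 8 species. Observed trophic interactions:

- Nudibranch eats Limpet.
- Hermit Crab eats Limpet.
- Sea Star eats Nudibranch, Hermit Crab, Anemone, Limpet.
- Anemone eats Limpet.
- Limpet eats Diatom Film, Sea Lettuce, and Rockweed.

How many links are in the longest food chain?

One longest chain: Sea Lettuce → Limpet → Nudibranch → Sea Star.
It has 4 species and 3 links.

3 links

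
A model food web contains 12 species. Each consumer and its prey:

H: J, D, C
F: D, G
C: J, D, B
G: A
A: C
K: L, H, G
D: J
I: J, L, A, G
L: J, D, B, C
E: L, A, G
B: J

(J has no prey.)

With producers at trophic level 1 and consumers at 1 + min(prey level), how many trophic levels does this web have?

Producers (level 1): J.
Following each consumer down to its lowest-level prey: J → C → A → G (levels 1 through 4).
All prey of G (A 3) are at level 3 or above, so G is at level 1 + 3 = 4.
Every consumer has at least one prey at level 3 or below, so none exceeds level 4.

4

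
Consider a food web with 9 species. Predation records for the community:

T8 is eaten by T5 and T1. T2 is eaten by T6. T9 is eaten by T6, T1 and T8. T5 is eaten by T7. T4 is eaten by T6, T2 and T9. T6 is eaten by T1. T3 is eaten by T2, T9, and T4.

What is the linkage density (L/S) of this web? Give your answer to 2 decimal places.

There are L = 14 links among S = 9 species.
L/S = 14/9 = 1.5556 ≈ 1.56.

L/S = 1.56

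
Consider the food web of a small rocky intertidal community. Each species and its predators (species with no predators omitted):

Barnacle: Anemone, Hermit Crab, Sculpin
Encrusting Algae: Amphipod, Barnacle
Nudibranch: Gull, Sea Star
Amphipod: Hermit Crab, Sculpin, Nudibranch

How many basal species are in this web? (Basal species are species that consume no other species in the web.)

Basal species (no prey listed): Encrusting Algae.
Count: 1.

1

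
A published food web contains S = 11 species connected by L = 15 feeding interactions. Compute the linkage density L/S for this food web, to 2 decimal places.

There are L = 15 links among S = 11 species.
L/S = 15/11 = 1.3636 ≈ 1.36.

L/S = 1.36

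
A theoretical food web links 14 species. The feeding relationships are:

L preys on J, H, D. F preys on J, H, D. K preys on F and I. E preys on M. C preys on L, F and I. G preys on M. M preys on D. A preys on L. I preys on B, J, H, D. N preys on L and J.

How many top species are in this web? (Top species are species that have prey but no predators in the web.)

Top species (has prey, but nothing eats it): N, K, G, C, A, E.
Count: 6.

6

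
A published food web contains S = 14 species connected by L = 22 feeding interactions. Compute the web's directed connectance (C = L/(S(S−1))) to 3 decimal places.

The web has S = 14 species and L = 22 feeding links.
C = L / (S(S−1)) = 22 / 182 = 0.1209 ≈ 0.121.

C = 0.121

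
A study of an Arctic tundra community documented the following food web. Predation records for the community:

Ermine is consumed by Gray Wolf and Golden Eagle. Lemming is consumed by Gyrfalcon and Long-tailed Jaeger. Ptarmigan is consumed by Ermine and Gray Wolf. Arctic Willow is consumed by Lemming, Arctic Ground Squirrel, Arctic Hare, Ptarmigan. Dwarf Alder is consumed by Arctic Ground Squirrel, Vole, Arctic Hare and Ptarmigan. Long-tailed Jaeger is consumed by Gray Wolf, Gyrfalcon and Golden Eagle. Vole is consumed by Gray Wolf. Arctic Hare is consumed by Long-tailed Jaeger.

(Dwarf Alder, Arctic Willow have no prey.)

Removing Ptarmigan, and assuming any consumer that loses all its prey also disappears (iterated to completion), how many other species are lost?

1

Remove Ptarmigan.
Round 1: Ermine (all prey gone) → extinct.
No further losses. Total secondary extinctions: 1.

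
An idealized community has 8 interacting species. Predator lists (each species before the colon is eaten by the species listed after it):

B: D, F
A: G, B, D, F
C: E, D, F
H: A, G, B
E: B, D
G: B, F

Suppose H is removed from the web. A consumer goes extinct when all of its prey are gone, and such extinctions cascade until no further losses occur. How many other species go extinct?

2

Remove H.
Round 1: A (all prey gone) → extinct.
Round 2: G (all prey gone) → extinct.
No further losses. Total secondary extinctions: 2.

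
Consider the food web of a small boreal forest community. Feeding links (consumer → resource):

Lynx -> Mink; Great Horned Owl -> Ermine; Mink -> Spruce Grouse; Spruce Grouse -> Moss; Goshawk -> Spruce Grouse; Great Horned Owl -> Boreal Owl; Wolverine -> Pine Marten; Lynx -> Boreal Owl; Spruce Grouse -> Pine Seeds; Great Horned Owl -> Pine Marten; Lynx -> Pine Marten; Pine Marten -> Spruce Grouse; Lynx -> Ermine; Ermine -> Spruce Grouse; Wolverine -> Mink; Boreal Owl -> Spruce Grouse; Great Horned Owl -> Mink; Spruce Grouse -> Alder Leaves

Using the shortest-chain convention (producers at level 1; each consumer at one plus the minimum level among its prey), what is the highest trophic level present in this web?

Producers (level 1): Pine Seeds, Moss, Alder Leaves.
Following each consumer down to its lowest-level prey: Pine Seeds → Spruce Grouse → Mink → Wolverine (levels 1 through 4).
All prey of Wolverine (Mink 3, Pine Marten 3) are at level 3 or above, so Wolverine is at level 1 + 3 = 4.
Every consumer has at least one prey at level 3 or below, so none exceeds level 4.

4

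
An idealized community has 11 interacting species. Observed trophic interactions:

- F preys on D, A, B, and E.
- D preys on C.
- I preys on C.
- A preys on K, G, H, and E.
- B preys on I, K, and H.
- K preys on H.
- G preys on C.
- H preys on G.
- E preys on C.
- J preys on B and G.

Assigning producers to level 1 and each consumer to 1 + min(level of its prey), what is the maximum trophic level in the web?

Producers (level 1): C.
Following each consumer down to its lowest-level prey: C → G → H → K (levels 1 through 4).
All prey of K (H 3) are at level 3 or above, so K is at level 1 + 3 = 4.
Every consumer has at least one prey at level 3 or below, so none exceeds level 4.

4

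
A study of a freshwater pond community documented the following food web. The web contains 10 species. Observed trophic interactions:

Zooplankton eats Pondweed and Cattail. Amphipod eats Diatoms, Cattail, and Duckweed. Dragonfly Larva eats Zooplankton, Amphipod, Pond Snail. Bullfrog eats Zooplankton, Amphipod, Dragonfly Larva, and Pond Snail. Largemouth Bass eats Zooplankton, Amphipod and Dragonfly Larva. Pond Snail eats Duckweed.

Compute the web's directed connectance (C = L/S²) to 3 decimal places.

The web has S = 10 species and L = 16 feeding links.
C = L / S² = 16 / 100 = 0.1600 ≈ 0.160.

C = 0.160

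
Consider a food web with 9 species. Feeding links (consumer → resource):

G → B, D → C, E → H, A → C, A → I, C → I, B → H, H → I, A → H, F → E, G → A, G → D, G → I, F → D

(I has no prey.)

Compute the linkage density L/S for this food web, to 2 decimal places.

L/S = 1.56

There are L = 14 links among S = 9 species.
L/S = 14/9 = 1.5556 ≈ 1.56.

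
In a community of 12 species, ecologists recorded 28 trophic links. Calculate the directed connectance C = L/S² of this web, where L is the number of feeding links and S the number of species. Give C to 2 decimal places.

The web has S = 12 species and L = 28 feeding links.
C = L / S² = 28 / 144 = 0.1944 ≈ 0.19.

C = 0.19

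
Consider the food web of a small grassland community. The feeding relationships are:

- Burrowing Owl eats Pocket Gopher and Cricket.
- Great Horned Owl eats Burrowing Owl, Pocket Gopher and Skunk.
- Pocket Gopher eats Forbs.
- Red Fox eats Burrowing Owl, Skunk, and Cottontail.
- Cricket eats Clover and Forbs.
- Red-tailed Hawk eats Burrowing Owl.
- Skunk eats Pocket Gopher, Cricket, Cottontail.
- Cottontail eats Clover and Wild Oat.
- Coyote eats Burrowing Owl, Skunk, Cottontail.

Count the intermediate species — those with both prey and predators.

5

Intermediate species (has both prey and predators): Cricket, Cottontail, Pocket Gopher, Burrowing Owl, Skunk.
Count: 5.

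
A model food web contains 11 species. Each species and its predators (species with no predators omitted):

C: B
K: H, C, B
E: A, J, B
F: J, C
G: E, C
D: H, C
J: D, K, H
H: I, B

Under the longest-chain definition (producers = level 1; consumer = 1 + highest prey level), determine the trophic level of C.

G is a producer → level 1.
E eats G → level 2.
J eats E (level 2); other prey at levels: F 1 → level 3.
D eats J → level 4.
C eats D (level 4); other prey at levels: F 1, G 1, K 4 → level 5.

Trophic level 5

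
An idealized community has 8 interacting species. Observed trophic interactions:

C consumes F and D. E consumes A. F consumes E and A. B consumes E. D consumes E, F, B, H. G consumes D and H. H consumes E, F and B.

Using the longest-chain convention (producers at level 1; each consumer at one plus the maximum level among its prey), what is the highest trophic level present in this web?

Producers (level 1): A.
A → E → F → H → D → G gives G level 6.
No species has a prey at level 6, so no species reaches level 7.

6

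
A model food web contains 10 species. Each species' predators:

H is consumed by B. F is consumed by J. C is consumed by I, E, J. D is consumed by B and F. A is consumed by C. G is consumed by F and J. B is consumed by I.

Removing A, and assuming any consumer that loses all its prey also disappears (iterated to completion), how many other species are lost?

2

Remove A.
Round 1: C (all prey gone) → extinct.
Round 2: E (all prey gone) → extinct.
No further losses. Total secondary extinctions: 2.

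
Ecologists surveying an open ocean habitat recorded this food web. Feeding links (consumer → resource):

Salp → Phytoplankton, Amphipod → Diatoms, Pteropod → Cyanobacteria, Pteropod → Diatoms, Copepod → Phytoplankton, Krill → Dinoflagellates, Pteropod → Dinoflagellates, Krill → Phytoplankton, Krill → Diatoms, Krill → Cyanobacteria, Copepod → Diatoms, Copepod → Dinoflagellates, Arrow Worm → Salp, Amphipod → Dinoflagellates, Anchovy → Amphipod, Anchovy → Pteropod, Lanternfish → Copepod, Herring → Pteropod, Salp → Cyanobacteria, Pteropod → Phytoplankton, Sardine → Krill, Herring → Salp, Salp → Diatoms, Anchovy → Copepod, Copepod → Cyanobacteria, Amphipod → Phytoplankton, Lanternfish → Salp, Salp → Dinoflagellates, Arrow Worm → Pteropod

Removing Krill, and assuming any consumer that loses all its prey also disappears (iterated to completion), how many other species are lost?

Remove Krill.
Round 1: Sardine (all prey gone) → extinct.
No further losses. Total secondary extinctions: 1.

1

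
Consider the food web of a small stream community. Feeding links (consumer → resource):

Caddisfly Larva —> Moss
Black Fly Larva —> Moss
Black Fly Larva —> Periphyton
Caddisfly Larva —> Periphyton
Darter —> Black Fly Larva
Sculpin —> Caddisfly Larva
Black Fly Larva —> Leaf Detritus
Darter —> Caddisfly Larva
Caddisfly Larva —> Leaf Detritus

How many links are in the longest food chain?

One longest chain: Moss → Caddisfly Larva → Sculpin.
It has 3 species and 2 links.

2 links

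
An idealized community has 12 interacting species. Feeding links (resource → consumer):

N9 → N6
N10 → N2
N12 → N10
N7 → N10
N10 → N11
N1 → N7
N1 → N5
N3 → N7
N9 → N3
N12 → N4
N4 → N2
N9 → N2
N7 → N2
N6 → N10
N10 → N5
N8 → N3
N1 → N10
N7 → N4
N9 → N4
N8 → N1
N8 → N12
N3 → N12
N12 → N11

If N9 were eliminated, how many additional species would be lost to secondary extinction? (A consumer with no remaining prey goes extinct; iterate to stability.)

1

Remove N9.
Round 1: N6 (all prey gone) → extinct.
No further losses. Total secondary extinctions: 1.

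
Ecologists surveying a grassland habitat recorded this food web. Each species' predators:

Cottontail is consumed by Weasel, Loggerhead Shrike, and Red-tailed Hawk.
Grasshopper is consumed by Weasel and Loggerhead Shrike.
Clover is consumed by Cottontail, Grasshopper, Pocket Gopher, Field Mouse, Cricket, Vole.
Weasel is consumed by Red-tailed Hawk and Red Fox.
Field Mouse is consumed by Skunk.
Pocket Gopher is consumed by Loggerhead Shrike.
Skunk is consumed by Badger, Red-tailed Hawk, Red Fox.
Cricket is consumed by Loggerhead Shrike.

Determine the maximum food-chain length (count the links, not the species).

One longest chain: Clover → Field Mouse → Skunk → Red Fox.
It has 4 species and 3 links.

3 links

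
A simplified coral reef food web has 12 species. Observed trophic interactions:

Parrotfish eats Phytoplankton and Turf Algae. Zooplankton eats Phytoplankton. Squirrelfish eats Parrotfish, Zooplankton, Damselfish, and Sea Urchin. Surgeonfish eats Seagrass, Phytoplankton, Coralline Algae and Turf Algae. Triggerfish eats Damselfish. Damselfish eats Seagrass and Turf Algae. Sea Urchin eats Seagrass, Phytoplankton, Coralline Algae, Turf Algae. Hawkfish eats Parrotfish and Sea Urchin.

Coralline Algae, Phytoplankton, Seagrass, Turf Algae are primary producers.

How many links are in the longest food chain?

One longest chain: Phytoplankton → Parrotfish → Hawkfish.
It has 3 species and 2 links.

2 links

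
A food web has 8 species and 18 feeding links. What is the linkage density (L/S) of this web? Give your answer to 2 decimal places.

There are L = 18 links among S = 8 species.
L/S = 18/8 = 2.2500 ≈ 2.25.

L/S = 2.25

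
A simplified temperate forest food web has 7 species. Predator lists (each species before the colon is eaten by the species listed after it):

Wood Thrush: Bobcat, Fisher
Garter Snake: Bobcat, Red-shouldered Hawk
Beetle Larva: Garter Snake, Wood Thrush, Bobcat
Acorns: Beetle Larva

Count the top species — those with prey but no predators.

Top species (has prey, but nothing eats it): Bobcat, Fisher, Red-shouldered Hawk.
Count: 3.

3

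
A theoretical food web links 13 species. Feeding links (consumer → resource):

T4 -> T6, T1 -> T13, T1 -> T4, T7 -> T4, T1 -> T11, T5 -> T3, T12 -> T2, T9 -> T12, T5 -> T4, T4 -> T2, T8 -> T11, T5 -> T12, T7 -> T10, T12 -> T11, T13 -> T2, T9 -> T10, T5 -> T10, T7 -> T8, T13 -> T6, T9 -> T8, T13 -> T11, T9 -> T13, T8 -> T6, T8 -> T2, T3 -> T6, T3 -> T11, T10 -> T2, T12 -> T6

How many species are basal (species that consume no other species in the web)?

Basal species (no prey listed): T6, T2, T11.
Count: 3.

3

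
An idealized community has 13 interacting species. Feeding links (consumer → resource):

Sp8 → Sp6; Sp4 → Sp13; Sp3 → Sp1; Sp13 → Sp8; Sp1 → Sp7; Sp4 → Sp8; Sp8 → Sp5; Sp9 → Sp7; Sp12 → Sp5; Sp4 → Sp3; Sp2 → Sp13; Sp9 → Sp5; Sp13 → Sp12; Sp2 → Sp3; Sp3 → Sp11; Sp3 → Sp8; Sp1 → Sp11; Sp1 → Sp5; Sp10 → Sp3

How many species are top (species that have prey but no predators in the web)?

Top species (has prey, but nothing eats it): Sp9, Sp10, Sp4, Sp2.
Count: 4.

4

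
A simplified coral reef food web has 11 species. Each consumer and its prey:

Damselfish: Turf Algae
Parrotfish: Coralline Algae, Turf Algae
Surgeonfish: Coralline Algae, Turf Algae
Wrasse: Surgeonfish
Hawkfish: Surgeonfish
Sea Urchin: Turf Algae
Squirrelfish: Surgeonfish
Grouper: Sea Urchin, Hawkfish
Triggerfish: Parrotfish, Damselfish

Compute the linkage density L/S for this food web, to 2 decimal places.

There are L = 13 links among S = 11 species.
L/S = 13/11 = 1.1818 ≈ 1.18.

L/S = 1.18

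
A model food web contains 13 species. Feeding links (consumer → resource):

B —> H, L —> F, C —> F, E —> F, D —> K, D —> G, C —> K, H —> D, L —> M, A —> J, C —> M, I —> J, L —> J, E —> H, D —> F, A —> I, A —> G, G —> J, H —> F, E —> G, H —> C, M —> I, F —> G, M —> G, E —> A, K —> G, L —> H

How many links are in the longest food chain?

One longest chain: J → G → F → D → H → L.
It has 6 species and 5 links.

5 links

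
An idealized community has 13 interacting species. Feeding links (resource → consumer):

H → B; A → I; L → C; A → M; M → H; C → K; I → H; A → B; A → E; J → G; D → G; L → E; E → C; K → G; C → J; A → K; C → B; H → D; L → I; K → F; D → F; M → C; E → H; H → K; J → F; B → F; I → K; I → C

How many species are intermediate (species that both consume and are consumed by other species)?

9

Intermediate species (has both prey and predators): E, M, I, C, H, B, K, J, D.
Count: 9.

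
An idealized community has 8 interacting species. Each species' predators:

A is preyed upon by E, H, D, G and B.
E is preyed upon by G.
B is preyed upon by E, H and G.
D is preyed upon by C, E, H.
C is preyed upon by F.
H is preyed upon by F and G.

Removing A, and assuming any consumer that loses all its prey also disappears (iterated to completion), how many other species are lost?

Remove A.
Round 1: B (all prey gone), D (all prey gone) → extinct.
Round 2: C (all prey gone), H (all prey gone), E (all prey gone) → extinct.
Round 3: F (all prey gone), G (all prey gone) → extinct.
No further losses. Total secondary extinctions: 7.

7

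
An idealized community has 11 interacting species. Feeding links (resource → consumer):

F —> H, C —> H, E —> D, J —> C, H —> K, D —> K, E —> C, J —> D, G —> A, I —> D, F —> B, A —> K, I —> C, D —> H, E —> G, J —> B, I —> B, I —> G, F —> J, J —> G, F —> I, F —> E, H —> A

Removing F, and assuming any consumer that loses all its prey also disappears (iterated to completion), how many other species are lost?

10

Remove F.
Round 1: E (all prey gone), I (all prey gone), J (all prey gone) → extinct.
Round 2: G (all prey gone), D (all prey gone), B (all prey gone), C (all prey gone) → extinct.
Round 3: H (all prey gone) → extinct.
Round 4: A (all prey gone) → extinct.
Round 5: K (all prey gone) → extinct.
No further losses. Total secondary extinctions: 10.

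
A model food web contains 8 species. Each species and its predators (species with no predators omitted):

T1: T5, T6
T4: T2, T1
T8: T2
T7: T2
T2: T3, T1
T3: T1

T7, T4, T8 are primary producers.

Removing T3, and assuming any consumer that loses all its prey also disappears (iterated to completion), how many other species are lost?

0

Remove T3.
Every predator of it retains at least one other prey: T1 still has T4, T2.
No consumer loses all prey, so no secondary extinctions occur.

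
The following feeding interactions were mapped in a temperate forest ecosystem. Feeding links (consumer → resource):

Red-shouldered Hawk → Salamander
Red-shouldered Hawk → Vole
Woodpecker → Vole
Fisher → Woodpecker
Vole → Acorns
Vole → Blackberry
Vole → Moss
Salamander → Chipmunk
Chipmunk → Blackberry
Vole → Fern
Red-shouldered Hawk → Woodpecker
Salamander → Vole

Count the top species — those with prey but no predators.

Top species (has prey, but nothing eats it): Red-shouldered Hawk, Fisher.
Count: 2.

2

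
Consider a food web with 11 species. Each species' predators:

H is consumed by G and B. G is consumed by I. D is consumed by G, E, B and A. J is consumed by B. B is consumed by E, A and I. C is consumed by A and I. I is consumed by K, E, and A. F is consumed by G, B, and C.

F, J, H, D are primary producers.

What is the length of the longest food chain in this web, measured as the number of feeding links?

3 links

One longest chain: F → C → I → E.
It has 4 species and 3 links.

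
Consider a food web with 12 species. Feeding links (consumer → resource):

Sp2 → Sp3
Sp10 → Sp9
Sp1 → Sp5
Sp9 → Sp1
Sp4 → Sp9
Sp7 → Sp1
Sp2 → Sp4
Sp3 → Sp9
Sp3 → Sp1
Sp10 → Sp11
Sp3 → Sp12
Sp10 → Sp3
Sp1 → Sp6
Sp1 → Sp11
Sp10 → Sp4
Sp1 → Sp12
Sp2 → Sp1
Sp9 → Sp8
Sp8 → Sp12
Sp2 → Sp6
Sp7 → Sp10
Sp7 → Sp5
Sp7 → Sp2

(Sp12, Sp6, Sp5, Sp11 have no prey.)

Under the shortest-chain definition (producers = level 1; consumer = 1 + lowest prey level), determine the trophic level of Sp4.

Trophic level 4

Sp12 is a producer → level 1.
Sp1 eats Sp12 → level 2.
Sp9 eats Sp1 → level 3.
Sp4 eats Sp9 → level 4.
No prey of Sp4 is below level 3, so 4 is the minimum.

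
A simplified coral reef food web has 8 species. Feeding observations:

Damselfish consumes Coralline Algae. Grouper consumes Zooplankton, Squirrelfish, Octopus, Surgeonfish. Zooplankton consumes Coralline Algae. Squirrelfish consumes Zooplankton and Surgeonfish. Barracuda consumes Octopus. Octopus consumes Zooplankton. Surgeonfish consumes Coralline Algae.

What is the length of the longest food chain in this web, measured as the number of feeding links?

One longest chain: Coralline Algae → Zooplankton → Octopus → Grouper.
It has 4 species and 3 links.

3 links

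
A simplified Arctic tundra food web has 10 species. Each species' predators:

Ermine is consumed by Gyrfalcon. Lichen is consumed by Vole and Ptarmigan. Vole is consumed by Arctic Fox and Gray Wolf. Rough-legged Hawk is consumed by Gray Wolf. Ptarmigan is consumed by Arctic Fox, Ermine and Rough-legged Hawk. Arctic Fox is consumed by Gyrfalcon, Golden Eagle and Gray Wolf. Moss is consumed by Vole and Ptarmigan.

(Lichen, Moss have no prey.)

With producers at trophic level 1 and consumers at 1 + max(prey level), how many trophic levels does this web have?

4

Producers (level 1): Lichen, Moss.
Lichen → Vole → Arctic Fox → Golden Eagle gives Golden Eagle level 4.
No species has a prey at level 4, so no species reaches level 5.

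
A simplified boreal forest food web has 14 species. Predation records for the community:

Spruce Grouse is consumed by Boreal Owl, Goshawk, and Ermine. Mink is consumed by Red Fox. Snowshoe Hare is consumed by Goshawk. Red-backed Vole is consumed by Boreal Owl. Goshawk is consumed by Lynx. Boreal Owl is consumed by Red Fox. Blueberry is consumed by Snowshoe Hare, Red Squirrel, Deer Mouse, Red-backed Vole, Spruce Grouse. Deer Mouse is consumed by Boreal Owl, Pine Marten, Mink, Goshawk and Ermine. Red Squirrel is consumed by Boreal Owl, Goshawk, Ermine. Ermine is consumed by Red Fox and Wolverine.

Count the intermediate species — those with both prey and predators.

Intermediate species (has both prey and predators): Snowshoe Hare, Red-backed Vole, Spruce Grouse, Deer Mouse, Red Squirrel, Boreal Owl, Goshawk, Ermine, Mink.
Count: 9.

9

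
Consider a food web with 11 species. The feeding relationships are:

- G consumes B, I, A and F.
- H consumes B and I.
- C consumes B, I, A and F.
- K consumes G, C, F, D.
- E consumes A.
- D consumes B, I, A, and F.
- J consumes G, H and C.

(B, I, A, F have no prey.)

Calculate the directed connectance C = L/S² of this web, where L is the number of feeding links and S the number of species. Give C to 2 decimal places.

The web has S = 11 species and L = 22 feeding links.
C = L / S² = 22 / 121 = 0.1818 ≈ 0.18.

C = 0.18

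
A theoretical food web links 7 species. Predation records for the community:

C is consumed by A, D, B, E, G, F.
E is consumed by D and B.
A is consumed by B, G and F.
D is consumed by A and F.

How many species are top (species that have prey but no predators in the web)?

Top species (has prey, but nothing eats it): F, B, G.
Count: 3.

3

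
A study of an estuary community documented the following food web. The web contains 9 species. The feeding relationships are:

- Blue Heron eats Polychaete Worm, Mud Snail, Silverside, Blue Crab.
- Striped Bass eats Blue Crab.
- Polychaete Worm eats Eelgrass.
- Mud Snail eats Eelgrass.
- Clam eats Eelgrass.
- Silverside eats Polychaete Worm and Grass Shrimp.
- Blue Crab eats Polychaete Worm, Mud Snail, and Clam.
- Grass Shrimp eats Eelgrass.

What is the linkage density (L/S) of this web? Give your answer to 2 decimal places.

L/S = 1.56

There are L = 14 links among S = 9 species.
L/S = 14/9 = 1.5556 ≈ 1.56.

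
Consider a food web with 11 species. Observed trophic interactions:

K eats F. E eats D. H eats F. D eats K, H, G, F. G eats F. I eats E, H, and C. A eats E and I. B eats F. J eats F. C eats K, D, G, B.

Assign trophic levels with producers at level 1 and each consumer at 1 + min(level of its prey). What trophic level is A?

Trophic level 4

F is a producer → level 1.
D eats F → level 2.
E eats D → level 3.
A eats E → level 4.
No prey of A is below level 3, so 4 is the minimum.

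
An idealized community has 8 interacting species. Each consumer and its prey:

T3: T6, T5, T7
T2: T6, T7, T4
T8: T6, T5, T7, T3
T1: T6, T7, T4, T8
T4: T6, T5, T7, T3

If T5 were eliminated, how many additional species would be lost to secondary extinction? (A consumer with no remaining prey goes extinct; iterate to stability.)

Remove T5.
Every predator of it retains at least one other prey: T3 still has T6, T7; T4 still has T6, T7, T3; T8 still has T6, T7, T3.
No consumer loses all prey, so no secondary extinctions occur.

0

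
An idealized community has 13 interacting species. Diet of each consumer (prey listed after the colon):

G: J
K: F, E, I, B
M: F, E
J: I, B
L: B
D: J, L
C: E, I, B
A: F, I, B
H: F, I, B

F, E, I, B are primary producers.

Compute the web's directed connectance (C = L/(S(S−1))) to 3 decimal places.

The web has S = 13 species and L = 21 feeding links.
C = L / (S(S−1)) = 21 / 156 = 0.1346 ≈ 0.135.

C = 0.135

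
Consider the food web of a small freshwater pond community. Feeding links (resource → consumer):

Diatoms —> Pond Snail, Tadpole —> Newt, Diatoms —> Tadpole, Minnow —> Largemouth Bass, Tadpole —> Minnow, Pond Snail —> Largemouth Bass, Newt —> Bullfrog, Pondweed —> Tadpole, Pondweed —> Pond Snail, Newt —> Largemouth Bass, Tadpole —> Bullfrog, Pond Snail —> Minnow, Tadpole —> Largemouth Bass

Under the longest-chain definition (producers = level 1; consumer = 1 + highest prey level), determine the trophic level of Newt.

Trophic level 3

Diatoms is a producer → level 1.
Tadpole eats Diatoms (level 1); other prey at levels: Pondweed 1 → level 2.
Newt eats Tadpole → level 3.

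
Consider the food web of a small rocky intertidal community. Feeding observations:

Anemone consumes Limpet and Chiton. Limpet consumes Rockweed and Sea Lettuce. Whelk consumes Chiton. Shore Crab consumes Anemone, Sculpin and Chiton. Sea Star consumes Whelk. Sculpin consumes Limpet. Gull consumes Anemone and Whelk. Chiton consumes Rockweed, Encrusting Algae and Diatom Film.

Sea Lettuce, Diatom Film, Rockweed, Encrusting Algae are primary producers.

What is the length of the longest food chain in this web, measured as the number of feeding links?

One longest chain: Diatom Film → Chiton → Whelk → Sea Star.
It has 4 species and 3 links.

3 links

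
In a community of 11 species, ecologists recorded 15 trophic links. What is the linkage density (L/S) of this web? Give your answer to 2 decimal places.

L/S = 1.36

There are L = 15 links among S = 11 species.
L/S = 15/11 = 1.3636 ≈ 1.36.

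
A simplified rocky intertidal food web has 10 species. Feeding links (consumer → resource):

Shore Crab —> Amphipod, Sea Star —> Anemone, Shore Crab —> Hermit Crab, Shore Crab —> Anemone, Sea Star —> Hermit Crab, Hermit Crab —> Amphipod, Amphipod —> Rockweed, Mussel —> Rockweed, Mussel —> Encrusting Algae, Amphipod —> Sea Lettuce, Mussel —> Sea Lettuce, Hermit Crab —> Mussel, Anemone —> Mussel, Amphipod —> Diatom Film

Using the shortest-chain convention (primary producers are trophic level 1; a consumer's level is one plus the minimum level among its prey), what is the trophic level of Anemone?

Trophic level 3

Sea Lettuce is a producer → level 1.
Mussel eats Sea Lettuce → level 2.
Anemone eats Mussel → level 3.
No prey of Anemone is below level 2, so 3 is the minimum.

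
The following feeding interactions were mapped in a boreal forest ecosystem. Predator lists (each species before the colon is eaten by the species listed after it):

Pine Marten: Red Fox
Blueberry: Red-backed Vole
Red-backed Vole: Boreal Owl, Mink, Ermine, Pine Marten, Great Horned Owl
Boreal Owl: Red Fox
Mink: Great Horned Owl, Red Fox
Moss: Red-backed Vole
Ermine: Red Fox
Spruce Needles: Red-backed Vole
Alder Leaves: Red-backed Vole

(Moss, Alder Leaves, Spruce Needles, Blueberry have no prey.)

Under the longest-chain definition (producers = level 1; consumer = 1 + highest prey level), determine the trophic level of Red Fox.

Trophic level 4

Moss is a producer → level 1.
Red-backed Vole eats Moss (level 1); other prey at levels: Alder Leaves 1, Spruce Needles 1, Blueberry 1 → level 2.
Pine Marten eats Red-backed Vole → level 3.
Red Fox eats Pine Marten (level 3); other prey at levels: Boreal Owl 3, Mink 3, Ermine 3 → level 4.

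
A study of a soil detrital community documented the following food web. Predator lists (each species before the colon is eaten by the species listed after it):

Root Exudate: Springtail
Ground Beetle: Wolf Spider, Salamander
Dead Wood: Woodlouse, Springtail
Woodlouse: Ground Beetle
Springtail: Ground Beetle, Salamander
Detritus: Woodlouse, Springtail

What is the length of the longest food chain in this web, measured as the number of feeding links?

One longest chain: Detritus → Woodlouse → Ground Beetle → Wolf Spider.
It has 4 species and 3 links.

3 links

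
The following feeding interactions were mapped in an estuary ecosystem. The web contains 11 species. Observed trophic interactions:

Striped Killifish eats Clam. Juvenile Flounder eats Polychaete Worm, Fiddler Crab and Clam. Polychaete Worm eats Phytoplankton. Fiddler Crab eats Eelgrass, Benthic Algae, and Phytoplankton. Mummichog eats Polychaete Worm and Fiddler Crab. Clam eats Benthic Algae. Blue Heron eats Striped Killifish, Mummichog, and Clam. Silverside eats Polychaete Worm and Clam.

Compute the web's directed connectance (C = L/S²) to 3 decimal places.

C = 0.132

The web has S = 11 species and L = 16 feeding links.
C = L / S² = 16 / 121 = 0.1322 ≈ 0.132.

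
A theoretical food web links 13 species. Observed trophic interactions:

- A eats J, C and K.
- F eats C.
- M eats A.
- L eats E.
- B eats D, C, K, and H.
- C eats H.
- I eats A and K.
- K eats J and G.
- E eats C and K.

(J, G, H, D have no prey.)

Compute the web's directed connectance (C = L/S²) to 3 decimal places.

C = 0.101

The web has S = 13 species and L = 17 feeding links.
C = L / S² = 17 / 169 = 0.1006 ≈ 0.101.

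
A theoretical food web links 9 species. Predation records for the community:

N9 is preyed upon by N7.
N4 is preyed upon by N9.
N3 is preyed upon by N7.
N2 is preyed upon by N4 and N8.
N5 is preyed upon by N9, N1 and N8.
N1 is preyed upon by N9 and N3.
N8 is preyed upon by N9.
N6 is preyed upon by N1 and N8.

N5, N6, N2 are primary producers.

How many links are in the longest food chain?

3 links

One longest chain: N5 → N8 → N9 → N7.
It has 4 species and 3 links.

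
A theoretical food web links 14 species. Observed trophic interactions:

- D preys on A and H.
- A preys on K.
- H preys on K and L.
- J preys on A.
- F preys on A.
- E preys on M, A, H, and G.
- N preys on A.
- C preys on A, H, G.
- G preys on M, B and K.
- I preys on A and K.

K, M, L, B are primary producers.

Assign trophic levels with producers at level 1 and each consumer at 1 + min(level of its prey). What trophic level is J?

Trophic level 3

K is a producer → level 1.
A eats K → level 2.
J eats A → level 3.
No prey of J is below level 2, so 3 is the minimum.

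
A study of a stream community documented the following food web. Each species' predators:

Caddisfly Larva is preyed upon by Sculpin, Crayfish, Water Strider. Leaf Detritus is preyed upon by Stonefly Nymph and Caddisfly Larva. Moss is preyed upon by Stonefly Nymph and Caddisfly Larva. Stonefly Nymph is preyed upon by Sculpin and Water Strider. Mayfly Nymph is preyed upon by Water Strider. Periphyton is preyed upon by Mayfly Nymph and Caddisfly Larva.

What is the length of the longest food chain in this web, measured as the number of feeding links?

One longest chain: Moss → Caddisfly Larva → Sculpin.
It has 3 species and 2 links.

2 links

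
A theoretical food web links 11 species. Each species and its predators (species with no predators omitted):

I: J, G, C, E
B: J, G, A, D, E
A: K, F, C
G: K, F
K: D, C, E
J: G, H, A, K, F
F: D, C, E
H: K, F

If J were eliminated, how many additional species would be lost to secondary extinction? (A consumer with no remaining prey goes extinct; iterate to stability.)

1

Remove J.
Round 1: H (all prey gone) → extinct.
No further losses. Total secondary extinctions: 1.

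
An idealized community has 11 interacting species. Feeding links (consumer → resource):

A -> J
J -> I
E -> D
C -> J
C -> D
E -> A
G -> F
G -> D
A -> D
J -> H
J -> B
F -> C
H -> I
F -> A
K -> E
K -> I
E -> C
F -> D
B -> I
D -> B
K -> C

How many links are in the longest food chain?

One longest chain: I → B → D → C → E → K.
It has 6 species and 5 links.

5 links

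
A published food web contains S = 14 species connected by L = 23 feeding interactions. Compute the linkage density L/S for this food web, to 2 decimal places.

There are L = 23 links among S = 14 species.
L/S = 23/14 = 1.6429 ≈ 1.64.

L/S = 1.64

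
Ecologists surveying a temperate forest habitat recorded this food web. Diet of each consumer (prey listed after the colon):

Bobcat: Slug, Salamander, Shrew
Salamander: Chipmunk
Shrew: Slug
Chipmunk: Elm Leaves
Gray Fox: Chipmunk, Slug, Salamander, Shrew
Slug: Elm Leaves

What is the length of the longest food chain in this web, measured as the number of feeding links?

One longest chain: Elm Leaves → Chipmunk → Salamander → Gray Fox.
It has 4 species and 3 links.

3 links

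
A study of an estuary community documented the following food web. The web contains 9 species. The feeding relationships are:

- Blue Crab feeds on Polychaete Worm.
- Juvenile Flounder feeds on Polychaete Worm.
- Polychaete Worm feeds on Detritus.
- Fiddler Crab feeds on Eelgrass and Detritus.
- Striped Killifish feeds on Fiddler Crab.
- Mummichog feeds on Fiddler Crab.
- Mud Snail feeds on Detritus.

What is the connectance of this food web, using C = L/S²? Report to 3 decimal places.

The web has S = 9 species and L = 8 feeding links.
C = L / S² = 8 / 81 = 0.0988 ≈ 0.099.

C = 0.099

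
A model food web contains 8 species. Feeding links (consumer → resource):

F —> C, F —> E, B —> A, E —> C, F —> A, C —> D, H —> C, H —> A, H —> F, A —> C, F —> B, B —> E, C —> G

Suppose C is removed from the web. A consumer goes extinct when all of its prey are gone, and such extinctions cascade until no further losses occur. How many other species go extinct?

Remove C.
Round 1: E (all prey gone), A (all prey gone) → extinct.
Round 2: B (all prey gone) → extinct.
Round 3: F (all prey gone) → extinct.
Round 4: H (all prey gone) → extinct.
No further losses. Total secondary extinctions: 5.

5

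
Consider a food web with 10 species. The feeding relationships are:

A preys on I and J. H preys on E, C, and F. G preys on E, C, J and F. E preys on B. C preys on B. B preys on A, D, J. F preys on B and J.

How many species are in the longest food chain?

5 species

One longest chain: I → A → B → C → G.
It has 5 species and 4 links.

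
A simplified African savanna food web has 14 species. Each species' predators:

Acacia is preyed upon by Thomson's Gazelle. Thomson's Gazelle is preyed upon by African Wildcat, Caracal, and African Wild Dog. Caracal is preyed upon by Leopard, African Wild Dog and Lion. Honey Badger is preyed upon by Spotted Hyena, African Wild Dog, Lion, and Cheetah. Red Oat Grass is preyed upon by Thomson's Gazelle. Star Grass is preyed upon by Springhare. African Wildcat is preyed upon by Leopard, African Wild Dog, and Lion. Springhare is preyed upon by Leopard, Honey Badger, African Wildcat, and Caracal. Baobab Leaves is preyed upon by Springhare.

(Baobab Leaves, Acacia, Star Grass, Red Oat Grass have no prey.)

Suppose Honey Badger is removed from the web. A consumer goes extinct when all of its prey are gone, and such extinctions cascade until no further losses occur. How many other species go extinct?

2

Remove Honey Badger.
Round 1: Cheetah (all prey gone), Spotted Hyena (all prey gone) → extinct.
No further losses. Total secondary extinctions: 2.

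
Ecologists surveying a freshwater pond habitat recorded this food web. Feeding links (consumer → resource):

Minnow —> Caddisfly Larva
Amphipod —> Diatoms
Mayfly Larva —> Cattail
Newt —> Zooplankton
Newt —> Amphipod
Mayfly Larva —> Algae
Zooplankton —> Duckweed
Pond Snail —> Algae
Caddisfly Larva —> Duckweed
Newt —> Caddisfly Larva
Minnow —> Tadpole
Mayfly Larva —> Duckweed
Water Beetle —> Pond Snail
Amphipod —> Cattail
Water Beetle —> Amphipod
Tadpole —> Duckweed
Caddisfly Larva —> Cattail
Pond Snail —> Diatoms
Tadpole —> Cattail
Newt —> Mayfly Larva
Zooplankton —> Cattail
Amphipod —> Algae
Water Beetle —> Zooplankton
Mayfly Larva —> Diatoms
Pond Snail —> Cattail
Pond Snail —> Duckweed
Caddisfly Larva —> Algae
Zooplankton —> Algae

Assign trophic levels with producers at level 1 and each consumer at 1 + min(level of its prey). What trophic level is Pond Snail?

Trophic level 2

Cattail is a producer → level 1.
Pond Snail eats Cattail → level 2.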